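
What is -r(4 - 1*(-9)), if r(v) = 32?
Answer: -32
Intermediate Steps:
-r(4 - 1*(-9)) = -1*32 = -32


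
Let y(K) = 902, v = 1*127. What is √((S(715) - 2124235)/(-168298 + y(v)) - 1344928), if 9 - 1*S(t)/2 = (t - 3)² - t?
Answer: I*√9421567097093237/83698 ≈ 1159.7*I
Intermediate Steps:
v = 127
S(t) = 18 - 2*(-3 + t)² + 2*t (S(t) = 18 - 2*((t - 3)² - t) = 18 - 2*((-3 + t)² - t) = 18 + (-2*(-3 + t)² + 2*t) = 18 - 2*(-3 + t)² + 2*t)
√((S(715) - 2124235)/(-168298 + y(v)) - 1344928) = √((2*715*(7 - 1*715) - 2124235)/(-168298 + 902) - 1344928) = √((2*715*(7 - 715) - 2124235)/(-167396) - 1344928) = √((2*715*(-708) - 2124235)*(-1/167396) - 1344928) = √((-1012440 - 2124235)*(-1/167396) - 1344928) = √(-3136675*(-1/167396) - 1344928) = √(3136675/167396 - 1344928) = √(-225132430813/167396) = I*√9421567097093237/83698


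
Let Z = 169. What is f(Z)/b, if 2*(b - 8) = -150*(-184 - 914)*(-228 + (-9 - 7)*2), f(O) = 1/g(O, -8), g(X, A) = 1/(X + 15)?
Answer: -23/2676374 ≈ -8.5937e-6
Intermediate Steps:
g(X, A) = 1/(15 + X)
f(O) = 15 + O (f(O) = 1/(1/(15 + O)) = 15 + O)
b = -21410992 (b = 8 + (-150*(-184 - 914)*(-228 + (-9 - 7)*2))/2 = 8 + (-(-164700)*(-228 - 16*2))/2 = 8 + (-(-164700)*(-228 - 32))/2 = 8 + (-(-164700)*(-260))/2 = 8 + (-150*285480)/2 = 8 + (½)*(-42822000) = 8 - 21411000 = -21410992)
f(Z)/b = (15 + 169)/(-21410992) = 184*(-1/21410992) = -23/2676374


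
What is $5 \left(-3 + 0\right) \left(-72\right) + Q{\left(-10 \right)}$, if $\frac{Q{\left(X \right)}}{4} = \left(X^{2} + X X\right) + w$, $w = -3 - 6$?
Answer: $1844$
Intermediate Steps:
$w = -9$ ($w = -3 - 6 = -9$)
$Q{\left(X \right)} = -36 + 8 X^{2}$ ($Q{\left(X \right)} = 4 \left(\left(X^{2} + X X\right) - 9\right) = 4 \left(\left(X^{2} + X^{2}\right) - 9\right) = 4 \left(2 X^{2} - 9\right) = 4 \left(-9 + 2 X^{2}\right) = -36 + 8 X^{2}$)
$5 \left(-3 + 0\right) \left(-72\right) + Q{\left(-10 \right)} = 5 \left(-3 + 0\right) \left(-72\right) - \left(36 - 8 \left(-10\right)^{2}\right) = 5 \left(-3\right) \left(-72\right) + \left(-36 + 8 \cdot 100\right) = \left(-15\right) \left(-72\right) + \left(-36 + 800\right) = 1080 + 764 = 1844$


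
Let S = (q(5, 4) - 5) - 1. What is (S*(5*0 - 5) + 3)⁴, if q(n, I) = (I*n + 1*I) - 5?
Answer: 14776336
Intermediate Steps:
q(n, I) = -5 + I + I*n (q(n, I) = (I*n + I) - 5 = (I + I*n) - 5 = -5 + I + I*n)
S = 13 (S = ((-5 + 4 + 4*5) - 5) - 1 = ((-5 + 4 + 20) - 5) - 1 = (19 - 5) - 1 = 14 - 1 = 13)
(S*(5*0 - 5) + 3)⁴ = (13*(5*0 - 5) + 3)⁴ = (13*(0 - 5) + 3)⁴ = (13*(-5) + 3)⁴ = (-65 + 3)⁴ = (-62)⁴ = 14776336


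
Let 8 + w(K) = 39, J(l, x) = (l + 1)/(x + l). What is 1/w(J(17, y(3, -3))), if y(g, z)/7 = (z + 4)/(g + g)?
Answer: 1/31 ≈ 0.032258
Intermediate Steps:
y(g, z) = 7*(4 + z)/(2*g) (y(g, z) = 7*((z + 4)/(g + g)) = 7*((4 + z)/((2*g))) = 7*((4 + z)*(1/(2*g))) = 7*((4 + z)/(2*g)) = 7*(4 + z)/(2*g))
J(l, x) = (1 + l)/(l + x)
w(K) = 31 (w(K) = -8 + 39 = 31)
1/w(J(17, y(3, -3))) = 1/31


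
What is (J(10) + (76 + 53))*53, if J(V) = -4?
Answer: 6625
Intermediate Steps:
(J(10) + (76 + 53))*53 = (-4 + (76 + 53))*53 = (-4 + 129)*53 = 125*53 = 6625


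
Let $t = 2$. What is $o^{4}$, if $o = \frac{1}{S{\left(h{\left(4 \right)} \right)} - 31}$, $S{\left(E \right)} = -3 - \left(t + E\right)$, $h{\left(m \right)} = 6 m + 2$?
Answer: $\frac{1}{14776336} \approx 6.7676 \cdot 10^{-8}$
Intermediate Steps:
$h{\left(m \right)} = 2 + 6 m$
$S{\left(E \right)} = -5 - E$ ($S{\left(E \right)} = -3 - \left(2 + E\right) = -5 - E$)
$o = - \frac{1}{62}$ ($o = \frac{1}{\left(-5 - \left(2 + 6 \cdot 4\right)\right) - 31} = \frac{1}{\left(-5 - \left(2 + 24\right)\right) - 31} = \frac{1}{\left(-5 - 26\right) - 31} = \frac{1}{-31 - 31} = \frac{1}{-62} = - \frac{1}{62} \approx -0.016129$)
$o^{4} = \left(- \frac{1}{62}\right)^{4} = \frac{1}{14776336}$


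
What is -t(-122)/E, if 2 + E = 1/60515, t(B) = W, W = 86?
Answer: 5204290/121029 ≈ 43.000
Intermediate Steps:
t(B) = 86
E = -121029/60515 (E = -2 + 1/60515 = -121029/60515 ≈ -2.0000)
-t(-122)/E = -86/(-121029/60515) = -86*(-60515)/121029 = -1*(-5204290/121029) = 5204290/121029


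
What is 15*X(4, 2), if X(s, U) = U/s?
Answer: 15/2 ≈ 7.5000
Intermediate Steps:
15*X(4, 2) = 15*(2/4) = 15*(2*(1/4)) = 15*(1/2) = 15/2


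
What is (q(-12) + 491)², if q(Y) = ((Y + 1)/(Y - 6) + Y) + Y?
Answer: 70845889/324 ≈ 2.1866e+5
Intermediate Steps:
q(Y) = 2*Y + (1 + Y)/(-6 + Y) (q(Y) = ((1 + Y)/(-6 + Y) + Y) + Y = (Y + (1 + Y)/(-6 + Y)) + Y = 2*Y + (1 + Y)/(-6 + Y))
(q(-12) + 491)² = ((1 - 11*(-12) + 2*(-12)²)/(-6 - 12) + 491)² = ((1 + 132 + 2*144)/(-18) + 491)² = (-(1 + 132 + 288)/18 + 491)² = (-1/18*421 + 491)² = (-421/18 + 491)² = (8417/18)² = 70845889/324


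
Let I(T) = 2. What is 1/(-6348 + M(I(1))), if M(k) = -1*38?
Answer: -1/6386 ≈ -0.00015659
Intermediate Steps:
M(k) = -38
1/(-6348 + M(I(1))) = 1/(-6348 - 38) = 1/(-6386) = -1/6386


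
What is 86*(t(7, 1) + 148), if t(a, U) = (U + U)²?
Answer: 13072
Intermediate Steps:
t(a, U) = 4*U² (t(a, U) = (2*U)² = 4*U²)
86*(t(7, 1) + 148) = 86*(4*1² + 148) = 86*(4*1 + 148) = 86*(4 + 148) = 86*152 = 13072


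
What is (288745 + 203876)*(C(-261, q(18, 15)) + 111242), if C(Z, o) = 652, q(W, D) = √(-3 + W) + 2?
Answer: 55121334174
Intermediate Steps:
q(W, D) = 2 + √(-3 + W)
(288745 + 203876)*(C(-261, q(18, 15)) + 111242) = (288745 + 203876)*(652 + 111242) = 492621*111894 = 55121334174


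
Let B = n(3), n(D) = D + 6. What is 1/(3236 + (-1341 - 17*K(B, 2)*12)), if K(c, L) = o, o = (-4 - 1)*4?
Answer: 1/5975 ≈ 0.00016736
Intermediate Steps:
n(D) = 6 + D
B = 9 (B = 6 + 3 = 9)
o = -20 (o = -5*4 = -20)
K(c, L) = -20
1/(3236 + (-1341 - 17*K(B, 2)*12)) = 1/(3236 + (-1341 - 17*(-20)*12)) = 1/(3236 + (-1341 + 340*12)) = 1/(3236 + (-1341 + 4080)) = 1/(3236 + 2739) = 1/5975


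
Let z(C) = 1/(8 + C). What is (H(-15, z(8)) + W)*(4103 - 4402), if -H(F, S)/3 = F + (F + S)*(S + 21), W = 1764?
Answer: -210715167/256 ≈ -8.2311e+5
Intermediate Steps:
H(F, S) = -3*F - 3*(21 + S)*(F + S) (H(F, S) = -3*(F + (F + S)*(S + 21)) = -3*(F + (F + S)*(21 + S)) = -3*(F + (21 + S)*(F + S)) = -3*F - 3*(21 + S)*(F + S))
(H(-15, z(8)) + W)*(4103 - 4402) = ((-66*(-15) - 63/(8 + 8) - 3/(8 + 8)**2 - 3*(-15)/(8 + 8)) + 1764)*(4103 - 4402) = ((990 - 63/16 - 3*(1/16)**2 - 3*(-15)/16) + 1764)*(-299) = ((990 - 63*1/16 - 3*(1/16)**2 - 3*(-15)*1/16) + 1764)*(-299) = ((990 - 63/16 - 3*1/256 + 45/16) + 1764)*(-299) = ((990 - 63/16 - 3/256 + 45/16) + 1764)*(-299) = (253149/256 + 1764)*(-299) = (704733/256)*(-299) = -210715167/256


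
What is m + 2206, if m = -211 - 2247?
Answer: -252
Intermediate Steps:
m = -2458
m + 2206 = -2458 + 2206 = -252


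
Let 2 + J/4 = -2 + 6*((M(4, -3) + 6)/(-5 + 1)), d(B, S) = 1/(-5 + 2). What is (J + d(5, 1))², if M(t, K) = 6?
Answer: 70225/9 ≈ 7802.8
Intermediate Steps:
d(B, S) = -⅓ (d(B, S) = 1/(-3) = -⅓)
J = -88 (J = -8 + 4*(-2 + 6*((6 + 6)/(-5 + 1))) = -8 + 4*(-2 + 6*(12/(-4))) = -8 + 4*(-2 + 6*(12*(-¼))) = -8 + 4*(-2 + 6*(-3)) = -8 + 4*(-2 - 18) = -8 + 4*(-20) = -8 - 80 = -88)
(J + d(5, 1))² = (-88 - ⅓)² = (-265/3)² = 70225/9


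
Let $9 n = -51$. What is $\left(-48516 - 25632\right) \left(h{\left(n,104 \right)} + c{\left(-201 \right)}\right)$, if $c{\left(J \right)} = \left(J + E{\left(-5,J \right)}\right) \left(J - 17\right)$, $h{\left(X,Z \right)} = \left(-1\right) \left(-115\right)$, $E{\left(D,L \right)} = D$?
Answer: $-3338365404$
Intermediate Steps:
$n = - \frac{17}{3}$ ($n = \frac{1}{9} \left(-51\right) = - \frac{17}{3} \approx -5.6667$)
$h{\left(X,Z \right)} = 115$
$c{\left(J \right)} = \left(-17 + J\right) \left(-5 + J\right)$ ($c{\left(J \right)} = \left(J - 5\right) \left(J - 17\right) = \left(-5 + J\right) \left(-17 + J\right) = \left(-17 + J\right) \left(-5 + J\right)$)
$\left(-48516 - 25632\right) \left(h{\left(n,104 \right)} + c{\left(-201 \right)}\right) = \left(-48516 - 25632\right) \left(115 + \left(85 + \left(-201\right)^{2} - -4422\right)\right) = - 74148 \left(115 + \left(85 + 40401 + 4422\right)\right) = - 74148 \left(115 + 44908\right) = \left(-74148\right) 45023 = -3338365404$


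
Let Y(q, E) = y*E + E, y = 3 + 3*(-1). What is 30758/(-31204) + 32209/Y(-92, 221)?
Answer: 499126059/3448042 ≈ 144.76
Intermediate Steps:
y = 0 (y = 3 - 3 = 0)
Y(q, E) = E (Y(q, E) = 0*E + E = 0 + E = E)
30758/(-31204) + 32209/Y(-92, 221) = 30758/(-31204) + 32209/221 = 30758*(-1/31204) + 32209*(1/221) = -15379/15602 + 32209/221 = 499126059/3448042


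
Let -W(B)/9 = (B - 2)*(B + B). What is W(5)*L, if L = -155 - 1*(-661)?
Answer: -136620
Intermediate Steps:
L = 506 (L = -155 + 661 = 506)
W(B) = -18*B*(-2 + B) (W(B) = -9*(B - 2)*(B + B) = -9*(-2 + B)*2*B = -18*B*(-2 + B))
W(5)*L = (18*5*(2 - 1*5))*506 = (18*5*(2 - 5))*506 = (18*5*(-3))*506 = -270*506 = -136620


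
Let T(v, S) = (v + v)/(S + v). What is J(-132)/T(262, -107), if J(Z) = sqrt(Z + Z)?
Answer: 155*I*sqrt(66)/262 ≈ 4.8062*I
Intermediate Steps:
T(v, S) = 2*v/(S + v) (T(v, S) = (2*v)/(S + v) = 2*v/(S + v))
J(Z) = sqrt(2)*sqrt(Z) (J(Z) = sqrt(2*Z) = sqrt(2)*sqrt(Z))
J(-132)/T(262, -107) = (sqrt(2)*sqrt(-132))/((2*262/(-107 + 262))) = (sqrt(2)*(2*I*sqrt(33)))/((2*262/155)) = (2*I*sqrt(66))/((2*262*(1/155))) = (2*I*sqrt(66))/(524/155) = (2*I*sqrt(66))*(155/524) = 155*I*sqrt(66)/262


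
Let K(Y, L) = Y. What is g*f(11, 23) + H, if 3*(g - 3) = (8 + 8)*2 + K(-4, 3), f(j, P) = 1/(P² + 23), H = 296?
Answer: 490213/1656 ≈ 296.02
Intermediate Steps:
f(j, P) = 1/(23 + P²)
g = 37/3 (g = 3 + ((8 + 8)*2 - 4)/3 = 3 + (16*2 - 4)/3 = 3 + (32 - 4)/3 = 3 + (⅓)*28 = 3 + 28/3 = 37/3 ≈ 12.333)
g*f(11, 23) + H = 37/(3*(23 + 23²)) + 296 = 37/(3*(23 + 529)) + 296 = (37/3)/552 + 296 = (37/3)*(1/552) + 296 = 37/1656 + 296 = 490213/1656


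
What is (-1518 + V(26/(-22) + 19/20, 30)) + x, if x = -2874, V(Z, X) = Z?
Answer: -966291/220 ≈ -4392.2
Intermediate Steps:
(-1518 + V(26/(-22) + 19/20, 30)) + x = (-1518 + (26/(-22) + 19/20)) - 2874 = (-1518 + (26*(-1/22) + 19*(1/20))) - 2874 = (-1518 + (-13/11 + 19/20)) - 2874 = (-1518 - 51/220) - 2874 = -334011/220 - 2874 = -966291/220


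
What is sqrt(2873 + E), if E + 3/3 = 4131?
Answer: sqrt(7003) ≈ 83.684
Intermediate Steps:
E = 4130 (E = -1 + 4131 = 4130)
sqrt(2873 + E) = sqrt(2873 + 4130) = sqrt(7003)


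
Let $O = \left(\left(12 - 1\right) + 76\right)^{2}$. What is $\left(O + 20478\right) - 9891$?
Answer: $18156$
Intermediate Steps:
$O = 7569$ ($O = \left(11 + 76\right)^{2} = 87^{2} = 7569$)
$\left(O + 20478\right) - 9891 = \left(7569 + 20478\right) - 9891 = 28047 - 9891 = 18156$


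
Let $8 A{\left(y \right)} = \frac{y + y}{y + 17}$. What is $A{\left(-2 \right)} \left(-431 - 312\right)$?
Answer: $\frac{743}{30} \approx 24.767$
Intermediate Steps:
$A{\left(y \right)} = \frac{y}{4 \left(17 + y\right)}$ ($A{\left(y \right)} = \frac{\left(y + y\right) \frac{1}{y + 17}}{8} = \frac{2 y \frac{1}{17 + y}}{8} = \frac{y}{4 \left(17 + y\right)}$)
$A{\left(-2 \right)} \left(-431 - 312\right) = \frac{1}{4} \left(-2\right) \frac{1}{17 - 2} \left(-431 - 312\right) = \frac{1}{4} \left(-2\right) \frac{1}{15} \left(-743\right) = \left(- \frac{1}{30}\right) \left(-743\right) = \frac{743}{30}$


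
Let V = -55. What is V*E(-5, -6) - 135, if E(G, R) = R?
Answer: 195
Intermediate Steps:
V*E(-5, -6) - 135 = -55*(-6) - 135 = 330 - 135 = 195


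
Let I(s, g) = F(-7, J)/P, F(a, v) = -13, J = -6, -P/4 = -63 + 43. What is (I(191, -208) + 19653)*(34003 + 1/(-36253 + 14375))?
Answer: 1169607388378691/1750240 ≈ 6.6826e+8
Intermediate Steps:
P = 80 (P = -4*(-63 + 43) = -4*(-20) = 80)
I(s, g) = -13/80
(I(191, -208) + 19653)*(34003 + 1/(-36253 + 14375)) = (-13/80 + 19653)*(34003 + 1/(-36253 + 14375)) = 1572227*(34003 + 1/(-21878))/80 = 1572227*(34003 - 1/21878)/80 = (1572227/80)*(743917633/21878) = 1169607388378691/1750240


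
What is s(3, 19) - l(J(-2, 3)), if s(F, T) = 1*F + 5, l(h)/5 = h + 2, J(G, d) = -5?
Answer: 23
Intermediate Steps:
l(h) = 10 + 5*h (l(h) = 5*(h + 2) = 5*(2 + h) = 10 + 5*h)
s(F, T) = 5 + F (s(F, T) = F + 5 = 5 + F)
s(3, 19) - l(J(-2, 3)) = (5 + 3) - (10 + 5*(-5)) = 8 - (10 - 25) = 8 - 1*(-15) = 8 + 15 = 23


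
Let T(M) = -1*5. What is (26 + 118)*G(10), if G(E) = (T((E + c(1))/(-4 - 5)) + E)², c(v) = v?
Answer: 3600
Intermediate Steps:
T(M) = -5
G(E) = (-5 + E)²
(26 + 118)*G(10) = (26 + 118)*(-5 + 10)² = 144*5² = 144*25 = 3600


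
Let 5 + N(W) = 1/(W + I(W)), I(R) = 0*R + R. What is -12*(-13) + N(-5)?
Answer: 1509/10 ≈ 150.90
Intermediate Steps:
I(R) = R (I(R) = 0 + R = R)
N(W) = -5 + 1/(2*W) (N(W) = -5 + 1/(W + W) = -5 + 1/(2*W))
-12*(-13) + N(-5) = -12*(-13) + (-5 + (½)/(-5)) = 156 + (-5 + (½)*(-⅕)) = 156 + (-5 - ⅒) = 156 - 51/10 = 1509/10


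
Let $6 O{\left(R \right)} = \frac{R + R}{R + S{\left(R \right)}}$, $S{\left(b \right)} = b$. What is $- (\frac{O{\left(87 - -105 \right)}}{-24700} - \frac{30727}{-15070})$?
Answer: $- \frac{455372633}{223337400} \approx -2.0389$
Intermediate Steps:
$O{\left(R \right)} = \frac{1}{6}$ ($O{\left(R \right)} = \frac{\left(R + R\right) \frac{1}{R + R}}{6} = \frac{2 R \frac{1}{2 R}}{6} = \frac{1}{6} \cdot 1 = \frac{1}{6}$)
$- (\frac{O{\left(87 - -105 \right)}}{-24700} - \frac{30727}{-15070}) = - (\frac{1}{6 \left(-24700\right)} - \frac{30727}{-15070}) = - (\frac{1}{6} \left(- \frac{1}{24700}\right) - - \frac{30727}{15070}) = - (- \frac{1}{148200} + \frac{30727}{15070}) = \left(-1\right) \frac{455372633}{223337400} = - \frac{455372633}{223337400}$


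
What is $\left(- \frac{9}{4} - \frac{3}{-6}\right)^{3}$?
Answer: $- \frac{343}{64} \approx -5.3594$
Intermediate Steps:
$\left(- \frac{9}{4} - \frac{3}{-6}\right)^{3} = \left(\left(-9\right) \frac{1}{4} - - \frac{1}{2}\right)^{3} = \left(- \frac{9}{4} + \frac{1}{2}\right)^{3} = \left(- \frac{7}{4}\right)^{3} = - \frac{343}{64}$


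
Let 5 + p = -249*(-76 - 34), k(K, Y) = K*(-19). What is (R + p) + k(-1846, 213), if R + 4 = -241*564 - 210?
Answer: -73679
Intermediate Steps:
k(K, Y) = -19*K
R = -136138 (R = -4 + (-241*564 - 210) = -4 + (-135924 - 210) = -4 - 136134 = -136138)
p = 27385 (p = -5 - 249*(-76 - 34) = -5 - 249*(-110) = -5 + 27390 = 27385)
(R + p) + k(-1846, 213) = (-136138 + 27385) - 19*(-1846) = -108753 + 35074 = -73679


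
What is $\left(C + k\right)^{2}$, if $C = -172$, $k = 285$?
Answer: $12769$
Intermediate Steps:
$\left(C + k\right)^{2} = \left(-172 + 285\right)^{2} = 113^{2} = 12769$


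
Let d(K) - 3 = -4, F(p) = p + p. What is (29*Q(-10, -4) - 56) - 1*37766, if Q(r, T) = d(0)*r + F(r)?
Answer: -38112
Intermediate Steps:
F(p) = 2*p
d(K) = -1 (d(K) = 3 - 4 = -1)
Q(r, T) = r (Q(r, T) = -r + 2*r = r)
(29*Q(-10, -4) - 56) - 1*37766 = (29*(-10) - 56) - 1*37766 = (-290 - 56) - 37766 = -346 - 37766 = -38112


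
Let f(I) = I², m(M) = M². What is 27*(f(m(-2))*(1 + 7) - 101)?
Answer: 729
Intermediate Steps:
27*(f(m(-2))*(1 + 7) - 101) = 27*(((-2)²)²*(1 + 7) - 101) = 27*(4²*8 - 101) = 27*(16*8 - 101) = 27*(128 - 101) = 27*27 = 729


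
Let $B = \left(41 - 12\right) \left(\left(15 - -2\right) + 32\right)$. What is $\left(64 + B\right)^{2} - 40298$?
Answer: $2164927$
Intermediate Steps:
$B = 1421$ ($B = 29 \left(\left(15 + 2\right) + 32\right) = 29 \left(17 + 32\right) = 29 \cdot 49 = 1421$)
$\left(64 + B\right)^{2} - 40298 = \left(64 + 1421\right)^{2} - 40298 = 1485^{2} - 40298 = 2205225 - 40298 = 2164927$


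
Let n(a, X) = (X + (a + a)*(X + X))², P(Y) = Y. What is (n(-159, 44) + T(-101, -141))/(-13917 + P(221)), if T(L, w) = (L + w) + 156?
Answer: -390321757/6848 ≈ -56998.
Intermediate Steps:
T(L, w) = 156 + L + w
n(a, X) = (X + 4*X*a)² (n(a, X) = (X + (2*a)*(2*X))² = (X + 4*X*a)²)
(n(-159, 44) + T(-101, -141))/(-13917 + P(221)) = (44²*(1 + 4*(-159))² + (156 - 101 - 141))/(-13917 + 221) = (1936*(1 - 636)² - 86)/(-13696) = (1936*(-635)² - 86)*(-1/13696) = (1936*403225 - 86)*(-1/13696) = (780643600 - 86)*(-1/13696) = 780643514*(-1/13696) = -390321757/6848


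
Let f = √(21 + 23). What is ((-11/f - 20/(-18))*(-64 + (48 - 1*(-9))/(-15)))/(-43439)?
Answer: 226/130317 - 339*√11/434390 ≈ -0.00085408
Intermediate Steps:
f = 2*√11 (f = √44 = 2*√11 ≈ 6.6332)
((-11/f - 20/(-18))*(-64 + (48 - 1*(-9))/(-15)))/(-43439) = ((-11*√11/22 - 20/(-18))*(-64 + (48 - 1*(-9))/(-15)))/(-43439) = ((-√11/2 - 20*(-1/18))*(-64 + (48 + 9)*(-1/15)))*(-1/43439) = ((-√11/2 + 10/9)*(-64 + 57*(-1/15)))*(-1/43439) = ((10/9 - √11/2)*(-64 - 19/5))*(-1/43439) = ((10/9 - √11/2)*(-339/5))*(-1/43439) = (-226/3 + 339*√11/10)*(-1/43439) = 226/130317 - 339*√11/434390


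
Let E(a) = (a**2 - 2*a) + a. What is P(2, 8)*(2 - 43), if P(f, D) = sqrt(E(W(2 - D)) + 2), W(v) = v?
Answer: -82*sqrt(11) ≈ -271.96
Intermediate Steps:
E(a) = a**2 - a
P(f, D) = sqrt(2 + (1 - D)*(2 - D)) (P(f, D) = sqrt((2 - D)*(-1 + (2 - D)) + 2) = sqrt((2 - D)*(1 - D) + 2) = sqrt((1 - D)*(2 - D) + 2) = sqrt(2 + (1 - D)*(2 - D)))
P(2, 8)*(2 - 43) = sqrt(2 + (-1 + 8)*(-2 + 8))*(2 - 43) = sqrt(2 + 7*6)*(-41) = sqrt(2 + 42)*(-41) = sqrt(44)*(-41) = (2*sqrt(11))*(-41) = -82*sqrt(11)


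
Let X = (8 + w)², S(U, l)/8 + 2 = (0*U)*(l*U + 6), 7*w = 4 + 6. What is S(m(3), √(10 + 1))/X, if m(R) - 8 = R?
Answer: -196/1089 ≈ -0.17998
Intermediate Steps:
m(R) = 8 + R
w = 10/7 (w = (4 + 6)/7 = (⅐)*10 = 10/7 ≈ 1.4286)
S(U, l) = -16 (S(U, l) = -16 + 8*((0*U)*(l*U + 6)) = -16 + 8*(0*(U*l + 6)) = -16 + 8*(0*(6 + U*l)) = -16 + 8*0 = -16 + 0 = -16)
X = 4356/49 (X = (8 + 10/7)² = (66/7)² = 4356/49 ≈ 88.898)
S(m(3), √(10 + 1))/X = -16/4356/49 = -16*49/4356 = -196/1089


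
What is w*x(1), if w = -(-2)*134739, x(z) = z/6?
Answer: 44913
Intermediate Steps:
x(z) = z/6 (x(z) = z*(1/6) = z/6)
w = 269478 (w = -1*(-269478) = 269478)
w*x(1) = 269478*((1/6)*1) = 269478*(1/6) = 44913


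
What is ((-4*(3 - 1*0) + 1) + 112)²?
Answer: 10201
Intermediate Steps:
((-4*(3 - 1*0) + 1) + 112)² = ((-4*(3 + 0) + 1) + 112)² = ((-4*3 + 1) + 112)² = ((-12 + 1) + 112)² = (-11 + 112)² = 101² = 10201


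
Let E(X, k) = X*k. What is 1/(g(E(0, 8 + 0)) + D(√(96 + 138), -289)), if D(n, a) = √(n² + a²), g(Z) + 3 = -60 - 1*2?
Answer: 13/15906 + √83755/79530 ≈ 0.0044562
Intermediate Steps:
g(Z) = -65 (g(Z) = -3 + (-60 - 1*2) = -3 + (-60 - 2) = -3 - 62 = -65)
D(n, a) = √(a² + n²)
1/(g(E(0, 8 + 0)) + D(√(96 + 138), -289)) = 1/(-65 + √((-289)² + (√(96 + 138))²)) = 1/(-65 + √(83521 + (√234)²)) = 1/(-65 + √(83521 + (3*√26)²)) = 1/(-65 + √(83521 + 234)) = 1/(-65 + √83755)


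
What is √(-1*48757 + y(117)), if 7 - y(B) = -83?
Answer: I*√48667 ≈ 220.61*I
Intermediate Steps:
y(B) = 90 (y(B) = 7 - 1*(-83) = 7 + 83 = 90)
√(-1*48757 + y(117)) = √(-1*48757 + 90) = √(-48757 + 90) = √(-48667) = I*√48667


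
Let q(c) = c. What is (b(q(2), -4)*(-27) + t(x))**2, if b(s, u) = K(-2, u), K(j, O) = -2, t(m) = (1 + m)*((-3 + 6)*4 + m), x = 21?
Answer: 608400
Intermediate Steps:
t(m) = (1 + m)*(12 + m) (t(m) = (1 + m)*(3*4 + m) = (1 + m)*(12 + m))
b(s, u) = -2
(b(q(2), -4)*(-27) + t(x))**2 = (-2*(-27) + (12 + 21**2 + 13*21))**2 = (54 + (12 + 441 + 273))**2 = (54 + 726)**2 = 780**2 = 608400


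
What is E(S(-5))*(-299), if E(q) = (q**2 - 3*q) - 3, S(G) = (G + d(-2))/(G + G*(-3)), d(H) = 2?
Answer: 60099/100 ≈ 600.99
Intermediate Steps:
S(G) = -(2 + G)/(2*G) (S(G) = (G + 2)/(G + G*(-3)) = (2 + G)/(G - 3*G) = (2 + G)/((-2*G)) = (2 + G)*(-1/(2*G)) = -(2 + G)/(2*G))
E(q) = -3 + q**2 - 3*q
E(S(-5))*(-299) = (-3 + ((1/2)*(-2 - 1*(-5))/(-5))**2 - 3*(-2 - 1*(-5))/(2*(-5)))*(-299) = (-3 + ((1/2)*(-1/5)*(-2 + 5))**2 - 3*(-1)*(-2 + 5)/(2*5))*(-299) = (-3 + ((1/2)*(-1/5)*3)**2 - 3*(-1)*3/(2*5))*(-299) = (-3 + (-3/10)**2 - 3*(-3/10))*(-299) = (-3 + 9/100 + 9/10)*(-299) = -201/100*(-299) = 60099/100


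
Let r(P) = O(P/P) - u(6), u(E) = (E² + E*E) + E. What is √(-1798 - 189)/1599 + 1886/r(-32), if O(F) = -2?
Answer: -943/40 + I*√1987/1599 ≈ -23.575 + 0.027877*I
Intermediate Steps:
u(E) = E + 2*E² (u(E) = (E² + E²) + E = 2*E² + E = E + 2*E²)
r(P) = -80 (r(P) = -2 - 6*(1 + 2*6) = -2 - 6*(1 + 12) = -2 - 6*13 = -2 - 1*78 = -2 - 78 = -80)
√(-1798 - 189)/1599 + 1886/r(-32) = √(-1798 - 189)/1599 + 1886/(-80) = √(-1987)*(1/1599) + 1886*(-1/80) = (I*√1987)*(1/1599) - 943/40 = I*√1987/1599 - 943/40 = -943/40 + I*√1987/1599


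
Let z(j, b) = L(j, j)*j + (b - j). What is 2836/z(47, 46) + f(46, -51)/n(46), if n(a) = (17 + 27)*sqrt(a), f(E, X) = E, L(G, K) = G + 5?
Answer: 2836/2443 + sqrt(46)/44 ≈ 1.3150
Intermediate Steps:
L(G, K) = 5 + G
z(j, b) = b - j + j*(5 + j) (z(j, b) = (5 + j)*j + (b - j) = j*(5 + j) + (b - j) = b - j + j*(5 + j))
n(a) = 44*sqrt(a)
2836/z(47, 46) + f(46, -51)/n(46) = 2836/(46 - 1*47 + 47*(5 + 47)) + 46/((44*sqrt(46))) = 2836/(46 - 47 + 47*52) + 46*(sqrt(46)/2024) = 2836/(46 - 47 + 2444) + sqrt(46)/44 = 2836/2443 + sqrt(46)/44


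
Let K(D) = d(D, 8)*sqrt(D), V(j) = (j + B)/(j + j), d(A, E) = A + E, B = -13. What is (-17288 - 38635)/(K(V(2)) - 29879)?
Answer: 106939092288/57136301875 + 9395064*I*sqrt(11)/57136301875 ≈ 1.8716 + 0.00054536*I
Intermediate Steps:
V(j) = (-13 + j)/(2*j) (V(j) = (j - 13)/(j + j) = (-13 + j)/((2*j)) = (-13 + j)*(1/(2*j)) = (-13 + j)/(2*j))
K(D) = sqrt(D)*(8 + D) (K(D) = (D + 8)*sqrt(D) = (8 + D)*sqrt(D) = sqrt(D)*(8 + D))
(-17288 - 38635)/(K(V(2)) - 29879) = (-17288 - 38635)/(sqrt((1/2)*(-13 + 2)/2)*(8 + (1/2)*(-13 + 2)/2) - 29879) = -55923/(sqrt((1/2)*(1/2)*(-11))*(8 + (1/2)*(1/2)*(-11)) - 29879) = -55923/(sqrt(-11/4)*(8 - 11/4) - 29879) = -55923/((I*sqrt(11)/2)*(21/4) - 29879) = -55923/(21*I*sqrt(11)/8 - 29879) = -55923/(-29879 + 21*I*sqrt(11)/8)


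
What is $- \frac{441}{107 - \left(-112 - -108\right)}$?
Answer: $- \frac{147}{37} \approx -3.973$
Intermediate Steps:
$- \frac{441}{107 - \left(-112 - -108\right)} = - \frac{441}{107 - \left(-112 + 108\right)} = - \frac{441}{107 - -4} = - \frac{441}{107 + 4} = - \frac{441}{111} = \left(-441\right) \frac{1}{111} = - \frac{147}{37}$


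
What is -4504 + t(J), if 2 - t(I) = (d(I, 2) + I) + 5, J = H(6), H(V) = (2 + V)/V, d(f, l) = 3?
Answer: -13534/3 ≈ -4511.3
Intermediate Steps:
H(V) = (2 + V)/V
J = 4/3 (J = (2 + 6)/6 = (1/6)*8 = 4/3 ≈ 1.3333)
t(I) = -6 - I (t(I) = 2 - ((3 + I) + 5) = 2 - (8 + I) = 2 + (-8 - I) = -6 - I)
-4504 + t(J) = -4504 + (-6 - 1*4/3) = -4504 + (-6 - 4/3) = -4504 - 22/3 = -13534/3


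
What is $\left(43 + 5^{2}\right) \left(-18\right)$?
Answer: $-1224$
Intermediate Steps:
$\left(43 + 5^{2}\right) \left(-18\right) = \left(43 + 25\right) \left(-18\right) = 68 \left(-18\right) = -1224$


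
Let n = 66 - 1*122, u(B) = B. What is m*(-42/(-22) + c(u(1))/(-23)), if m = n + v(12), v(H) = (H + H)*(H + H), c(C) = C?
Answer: 245440/253 ≈ 970.12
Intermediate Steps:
n = -56 (n = 66 - 122 = -56)
v(H) = 4*H**2 (v(H) = (2*H)*(2*H) = 4*H**2)
m = 520 (m = -56 + 4*12**2 = -56 + 4*144 = -56 + 576 = 520)
m*(-42/(-22) + c(u(1))/(-23)) = 520*(-42/(-22) + 1/(-23)) = 520*(-42*(-1/22) + 1*(-1/23)) = 520*(21/11 - 1/23) = 520*(472/253) = 245440/253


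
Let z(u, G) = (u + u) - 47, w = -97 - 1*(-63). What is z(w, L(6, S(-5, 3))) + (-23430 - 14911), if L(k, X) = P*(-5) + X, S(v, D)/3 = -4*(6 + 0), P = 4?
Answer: -38456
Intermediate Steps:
S(v, D) = -72 (S(v, D) = 3*(-4*(6 + 0)) = 3*(-4*6) = 3*(-24) = -72)
L(k, X) = -20 + X (L(k, X) = 4*(-5) + X = -20 + X)
w = -34 (w = -97 + 63 = -34)
z(u, G) = -47 + 2*u (z(u, G) = 2*u - 47 = -47 + 2*u)
z(w, L(6, S(-5, 3))) + (-23430 - 14911) = (-47 + 2*(-34)) + (-23430 - 14911) = (-47 - 68) - 38341 = -115 - 38341 = -38456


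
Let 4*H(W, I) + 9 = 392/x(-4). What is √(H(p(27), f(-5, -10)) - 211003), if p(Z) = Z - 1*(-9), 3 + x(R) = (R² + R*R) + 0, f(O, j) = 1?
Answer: I*√709810293/58 ≈ 459.35*I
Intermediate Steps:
x(R) = -3 + 2*R² (x(R) = -3 + ((R² + R*R) + 0) = -3 + ((R² + R²) + 0) = -3 + (2*R² + 0) = -3 + 2*R²)
p(Z) = 9 + Z (p(Z) = Z + 9 = 9 + Z)
H(W, I) = 131/116 (H(W, I) = -9/4 + (392/(-3 + 2*(-4)²))/4 = -9/4 + (392/(-3 + 2*16))/4 = -9/4 + (392/(-3 + 32))/4 = -9/4 + (392/29)/4 = -9/4 + (392*(1/29))/4 = -9/4 + (¼)*(392/29) = -9/4 + 98/29 = 131/116)
√(H(p(27), f(-5, -10)) - 211003) = √(131/116 - 211003) = √(-24476217/116) = I*√709810293/58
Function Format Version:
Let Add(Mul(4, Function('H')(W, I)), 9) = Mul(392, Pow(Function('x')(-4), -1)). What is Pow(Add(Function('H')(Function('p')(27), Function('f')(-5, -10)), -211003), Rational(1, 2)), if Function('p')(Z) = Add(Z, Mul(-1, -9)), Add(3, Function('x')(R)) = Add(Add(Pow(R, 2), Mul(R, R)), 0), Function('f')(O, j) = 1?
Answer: Mul(Rational(1, 58), I, Pow(709810293, Rational(1, 2))) ≈ Mul(459.35, I)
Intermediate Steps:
Function('x')(R) = Add(-3, Mul(2, Pow(R, 2))) (Function('x')(R) = Add(-3, Add(Add(Pow(R, 2), Mul(R, R)), 0)) = Add(-3, Add(Add(Pow(R, 2), Pow(R, 2)), 0)) = Add(-3, Add(Mul(2, Pow(R, 2)), 0)) = Add(-3, Mul(2, Pow(R, 2))))
Function('p')(Z) = Add(9, Z) (Function('p')(Z) = Add(Z, 9) = Add(9, Z))
Function('H')(W, I) = Rational(131, 116) (Function('H')(W, I) = Add(Rational(-9, 4), Mul(Rational(1, 4), Mul(392, Pow(Add(-3, Mul(2, Pow(-4, 2))), -1)))) = Add(Rational(-9, 4), Mul(Rational(1, 4), Mul(392, Pow(Add(-3, Mul(2, 16)), -1)))) = Add(Rational(-9, 4), Mul(Rational(1, 4), Mul(392, Pow(Add(-3, 32), -1)))) = Add(Rational(-9, 4), Mul(Rational(1, 4), Mul(392, Pow(29, -1)))) = Add(Rational(-9, 4), Mul(Rational(1, 4), Mul(392, Rational(1, 29)))) = Add(Rational(-9, 4), Mul(Rational(1, 4), Rational(392, 29))) = Add(Rational(-9, 4), Rational(98, 29)) = Rational(131, 116))
Pow(Add(Function('H')(Function('p')(27), Function('f')(-5, -10)), -211003), Rational(1, 2)) = Pow(Add(Rational(131, 116), -211003), Rational(1, 2)) = Pow(Rational(-24476217, 116), Rational(1, 2)) = Mul(Rational(1, 58), I, Pow(709810293, Rational(1, 2)))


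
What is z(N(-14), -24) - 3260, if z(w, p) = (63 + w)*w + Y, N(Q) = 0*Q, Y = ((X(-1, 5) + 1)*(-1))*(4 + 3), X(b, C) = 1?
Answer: -3274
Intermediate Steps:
Y = -14 (Y = ((1 + 1)*(-1))*(4 + 3) = (2*(-1))*7 = -2*7 = -14)
N(Q) = 0
z(w, p) = -14 + w*(63 + w) (z(w, p) = (63 + w)*w - 14 = w*(63 + w) - 14 = -14 + w*(63 + w))
z(N(-14), -24) - 3260 = (-14 + 0² + 63*0) - 3260 = (-14 + 0 + 0) - 3260 = -14 - 3260 = -3274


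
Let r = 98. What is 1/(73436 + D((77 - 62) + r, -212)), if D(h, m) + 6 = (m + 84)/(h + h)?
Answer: 113/8297526 ≈ 1.3619e-5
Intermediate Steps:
D(h, m) = -6 + (84 + m)/(2*h) (D(h, m) = -6 + (m + 84)/(h + h) = -6 + (84 + m)/((2*h)) = -6 + (84 + m)*(1/(2*h)) = -6 + (84 + m)/(2*h))
1/(73436 + D((77 - 62) + r, -212)) = 1/(73436 + (84 - 212 - 12*((77 - 62) + 98))/(2*((77 - 62) + 98))) = 1/(73436 + (84 - 212 - 12*(15 + 98))/(2*(15 + 98))) = 1/(73436 + (½)*(84 - 212 - 12*113)/113) = 1/(73436 + (½)*(1/113)*(84 - 212 - 1356)) = 1/(73436 + (½)*(1/113)*(-1484)) = 1/(73436 - 742/113) = 1/(8297526/113) = 113/8297526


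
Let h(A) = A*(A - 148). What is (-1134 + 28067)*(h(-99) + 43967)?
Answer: 1842755860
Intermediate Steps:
h(A) = A*(-148 + A)
(-1134 + 28067)*(h(-99) + 43967) = (-1134 + 28067)*(-99*(-148 - 99) + 43967) = 26933*(-99*(-247) + 43967) = 26933*(24453 + 43967) = 26933*68420 = 1842755860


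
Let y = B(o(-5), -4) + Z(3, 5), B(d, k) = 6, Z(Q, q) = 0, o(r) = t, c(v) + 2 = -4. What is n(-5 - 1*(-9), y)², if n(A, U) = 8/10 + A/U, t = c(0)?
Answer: 484/225 ≈ 2.1511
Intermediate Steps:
c(v) = -6 (c(v) = -2 - 4 = -6)
t = -6
o(r) = -6
y = 6 (y = 6 + 0 = 6)
n(A, U) = ⅘ + A/U (n(A, U) = 8*(⅒) + A/U = ⅘ + A/U)
n(-5 - 1*(-9), y)² = (⅘ + (-5 - 1*(-9))/6)² = (⅘ + (-5 + 9)*(⅙))² = (⅘ + 4*(⅙))² = (⅘ + ⅔)² = (22/15)² = 484/225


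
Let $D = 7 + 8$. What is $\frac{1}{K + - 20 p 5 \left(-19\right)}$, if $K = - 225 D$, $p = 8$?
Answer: $\frac{1}{11825} \approx 8.4567 \cdot 10^{-5}$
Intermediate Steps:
$D = 15$
$K = -3375$ ($K = \left(-225\right) 15 = -3375$)
$\frac{1}{K + - 20 p 5 \left(-19\right)} = \frac{1}{-3375 + - 20 \cdot 8 \cdot 5 \left(-19\right)} = \frac{1}{-3375 + \left(-20\right) 40 \left(-19\right)} = \frac{1}{-3375 - -15200} = \frac{1}{-3375 + 15200} = \frac{1}{11825}$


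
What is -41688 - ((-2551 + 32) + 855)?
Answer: -40024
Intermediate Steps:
-41688 - ((-2551 + 32) + 855) = -41688 - (-2519 + 855) = -41688 - 1*(-1664) = -41688 + 1664 = -40024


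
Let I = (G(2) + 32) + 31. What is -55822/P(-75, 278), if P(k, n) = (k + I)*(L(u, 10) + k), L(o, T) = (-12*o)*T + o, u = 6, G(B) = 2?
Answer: -27911/3945 ≈ -7.0750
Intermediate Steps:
L(o, T) = o - 12*T*o (L(o, T) = -12*T*o + o = o - 12*T*o)
I = 65 (I = (2 + 32) + 31 = 34 + 31 = 65)
P(k, n) = (-714 + k)*(65 + k) (P(k, n) = (k + 65)*(6*(1 - 12*10) + k) = (65 + k)*(6*(1 - 120) + k) = (65 + k)*(6*(-119) + k) = (65 + k)*(-714 + k) = (-714 + k)*(65 + k))
-55822/P(-75, 278) = -55822/(-46410 + (-75)² - 649*(-75)) = -55822/(-46410 + 5625 + 48675) = -55822/7890 = -55822*1/7890 = -27911/3945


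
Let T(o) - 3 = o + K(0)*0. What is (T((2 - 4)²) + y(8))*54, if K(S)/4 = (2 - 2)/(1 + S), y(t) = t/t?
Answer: 432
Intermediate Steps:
y(t) = 1
K(S) = 0 (K(S) = 4*((2 - 2)/(1 + S)) = 4*(0/(1 + S)) = 4*0 = 0)
T(o) = 3 + o (T(o) = 3 + (o + 0*0) = 3 + (o + 0) = 3 + o)
(T((2 - 4)²) + y(8))*54 = ((3 + (2 - 4)²) + 1)*54 = ((3 + (-2)²) + 1)*54 = ((3 + 4) + 1)*54 = (7 + 1)*54 = 8*54 = 432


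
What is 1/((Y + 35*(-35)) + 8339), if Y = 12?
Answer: 1/7126 ≈ 0.00014033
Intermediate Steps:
1/((Y + 35*(-35)) + 8339) = 1/((12 + 35*(-35)) + 8339) = 1/((12 - 1225) + 8339) = 1/(-1213 + 8339) = 1/7126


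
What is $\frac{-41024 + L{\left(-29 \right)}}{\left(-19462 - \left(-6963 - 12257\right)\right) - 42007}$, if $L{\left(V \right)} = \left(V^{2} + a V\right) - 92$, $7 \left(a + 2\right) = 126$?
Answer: $\frac{40739}{42249} \approx 0.96426$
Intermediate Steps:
$a = 16$ ($a = -2 + \frac{1}{7} \cdot 126 = -2 + 18 = 16$)
$L{\left(V \right)} = -92 + V^{2} + 16 V$ ($L{\left(V \right)} = \left(V^{2} + 16 V\right) - 92 = -92 + V^{2} + 16 V$)
$\frac{-41024 + L{\left(-29 \right)}}{\left(-19462 - \left(-6963 - 12257\right)\right) - 42007} = \frac{-41024 + \left(-92 + \left(-29\right)^{2} + 16 \left(-29\right)\right)}{\left(-19462 - \left(-6963 - 12257\right)\right) - 42007} = \frac{-41024 - -285}{\left(-19462 - -19220\right) - 42007} = \frac{-41024 + 285}{\left(-19462 + 19220\right) - 42007} = - \frac{40739}{-242 - 42007} = - \frac{40739}{-42249} = \left(-40739\right) \left(- \frac{1}{42249}\right) = \frac{40739}{42249}$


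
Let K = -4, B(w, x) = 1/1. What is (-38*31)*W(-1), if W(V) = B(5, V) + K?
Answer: 3534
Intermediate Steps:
B(w, x) = 1
W(V) = -3 (W(V) = 1 - 4 = -3)
(-38*31)*W(-1) = -38*31*(-3) = -1178*(-3) = 3534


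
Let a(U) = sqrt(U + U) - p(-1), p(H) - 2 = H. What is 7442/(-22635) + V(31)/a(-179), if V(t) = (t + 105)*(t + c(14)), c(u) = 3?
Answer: -107335918/8125965 - 4624*I*sqrt(358)/359 ≈ -13.209 - 243.71*I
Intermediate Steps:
p(H) = 2 + H
a(U) = -1 + sqrt(2)*sqrt(U) (a(U) = sqrt(U + U) - (2 - 1) = sqrt(2*U) - 1*1 = sqrt(2)*sqrt(U) - 1 = -1 + sqrt(2)*sqrt(U))
V(t) = (3 + t)*(105 + t) (V(t) = (t + 105)*(t + 3) = (105 + t)*(3 + t) = (3 + t)*(105 + t))
7442/(-22635) + V(31)/a(-179) = 7442/(-22635) + (315 + 31**2 + 108*31)/(-1 + sqrt(2)*sqrt(-179)) = 7442*(-1/22635) + (315 + 961 + 3348)/(-1 + sqrt(2)*(I*sqrt(179))) = -7442/22635 + 4624/(-1 + I*sqrt(358))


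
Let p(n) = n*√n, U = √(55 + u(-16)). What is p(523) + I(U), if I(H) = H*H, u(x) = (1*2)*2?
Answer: 59 + 523*√523 ≈ 12020.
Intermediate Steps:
u(x) = 4 (u(x) = 2*2 = 4)
U = √59 (U = √(55 + 4) = √59 ≈ 7.6811)
I(H) = H²
p(n) = n^(3/2)
p(523) + I(U) = 523^(3/2) + (√59)² = 523*√523 + 59 = 59 + 523*√523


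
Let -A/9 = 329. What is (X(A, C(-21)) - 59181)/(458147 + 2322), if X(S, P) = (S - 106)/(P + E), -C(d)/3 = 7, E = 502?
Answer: -28469128/221485589 ≈ -0.12854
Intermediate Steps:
C(d) = -21 (C(d) = -3*7 = -21)
A = -2961 (A = -9*329 = -2961)
X(S, P) = (-106 + S)/(502 + P) (X(S, P) = (S - 106)/(P + 502) = (-106 + S)/(502 + P))
(X(A, C(-21)) - 59181)/(458147 + 2322) = ((-106 - 2961)/(502 - 21) - 59181)/(458147 + 2322) = (-3067/481 - 59181)/460469 = ((1/481)*(-3067) - 59181)*(1/460469) = (-3067/481 - 59181)*(1/460469) = -28469128/481*1/460469 = -28469128/221485589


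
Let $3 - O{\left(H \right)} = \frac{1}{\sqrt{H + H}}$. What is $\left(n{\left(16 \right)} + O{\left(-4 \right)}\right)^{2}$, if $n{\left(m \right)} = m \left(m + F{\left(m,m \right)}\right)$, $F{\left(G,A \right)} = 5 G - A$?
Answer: $\frac{\left(5132 + i \sqrt{2}\right)^{2}}{16} \approx 1.6461 \cdot 10^{6} + 907.22 i$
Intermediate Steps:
$F{\left(G,A \right)} = - A + 5 G$
$O{\left(H \right)} = 3 - \frac{\sqrt{2}}{2 \sqrt{H}}$ ($O{\left(H \right)} = 3 - \frac{1}{\sqrt{H + H}} = 3 - \frac{1}{\sqrt{2 H}} = 3 - \frac{1}{\sqrt{2} \sqrt{H}} = 3 - \frac{\sqrt{2}}{2 \sqrt{H}}$)
$n{\left(m \right)} = 5 m^{2}$ ($n{\left(m \right)} = m \left(m + \left(- m + 5 m\right)\right) = m \left(m + 4 m\right) = m 5 m = 5 m^{2}$)
$\left(n{\left(16 \right)} + O{\left(-4 \right)}\right)^{2} = \left(5 \cdot 16^{2} + \left(3 - \frac{\sqrt{2}}{2 \cdot 2 i}\right)\right)^{2} = \left(5 \cdot 256 + \left(3 - \frac{\sqrt{2} \left(- \frac{i}{2}\right)}{2}\right)\right)^{2} = \left(1280 + \left(3 + \frac{i \sqrt{2}}{4}\right)\right)^{2} = \left(1283 + \frac{i \sqrt{2}}{4}\right)^{2}$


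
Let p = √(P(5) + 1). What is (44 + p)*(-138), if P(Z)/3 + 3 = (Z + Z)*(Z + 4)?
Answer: -6072 - 138*√262 ≈ -8305.7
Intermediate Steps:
P(Z) = -9 + 6*Z*(4 + Z) (P(Z) = -9 + 3*((Z + Z)*(Z + 4)) = -9 + 3*((2*Z)*(4 + Z)) = -9 + 3*(2*Z*(4 + Z)) = -9 + 6*Z*(4 + Z))
p = √262 (p = √((-9 + 6*5² + 24*5) + 1) = √((-9 + 6*25 + 120) + 1) = √((-9 + 150 + 120) + 1) = √(261 + 1) = √262 ≈ 16.186)
(44 + p)*(-138) = (44 + √262)*(-138) = -6072 - 138*√262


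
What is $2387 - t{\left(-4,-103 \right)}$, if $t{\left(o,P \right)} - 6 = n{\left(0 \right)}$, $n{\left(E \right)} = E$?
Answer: $2381$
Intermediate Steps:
$t{\left(o,P \right)} = 6$ ($t{\left(o,P \right)} = 6 + 0 = 6$)
$2387 - t{\left(-4,-103 \right)} = 2387 - 6 = 2381$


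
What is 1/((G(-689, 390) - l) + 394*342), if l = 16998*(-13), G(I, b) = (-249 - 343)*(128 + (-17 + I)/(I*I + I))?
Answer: 29627/8293986264 ≈ 3.5721e-6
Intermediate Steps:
G(I, b) = -75776 - 592*(-17 + I)/(I + I²) (G(I, b) = -592*(128 + (-17 + I)/(I² + I)) = -592*(128 + (-17 + I)/(I + I²)) = -75776 - 592*(-17 + I)/(I + I²))
l = -220974
1/((G(-689, 390) - l) + 394*342) = 1/((592*(17 - 129*(-689) - 128*(-689)²)/(-689*(1 - 689)) - 1*(-220974)) + 394*342) = 1/((592*(-1/689)*(17 + 88881 - 128*474721)/(-688) + 220974) + 134748) = 1/((592*(-1/689)*(-1/688)*(17 + 88881 - 60764288) + 220974) + 134748) = 1/((592*(-1/689)*(-1/688)*(-60675390) + 220974) + 134748) = 1/((-2244989430/29627 + 220974) + 134748) = 1/(4301807268/29627 + 134748) = 1/(8293986264/29627) = 29627/8293986264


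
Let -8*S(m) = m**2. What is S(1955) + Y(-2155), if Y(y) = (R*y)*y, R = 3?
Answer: 107634575/8 ≈ 1.3454e+7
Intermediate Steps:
S(m) = -m**2/8
Y(y) = 3*y**2 (Y(y) = (3*y)*y = 3*y**2)
S(1955) + Y(-2155) = -1/8*1955**2 + 3*(-2155)**2 = -1/8*3822025 + 3*4644025 = -3822025/8 + 13932075 = 107634575/8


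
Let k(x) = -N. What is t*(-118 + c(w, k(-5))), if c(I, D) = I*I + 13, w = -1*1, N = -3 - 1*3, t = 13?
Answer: -1352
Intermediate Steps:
N = -6 (N = -3 - 3 = -6)
w = -1
k(x) = 6 (k(x) = -1*(-6) = 6)
c(I, D) = 13 + I² (c(I, D) = I² + 13 = 13 + I²)
t*(-118 + c(w, k(-5))) = 13*(-118 + (13 + (-1)²)) = 13*(-118 + (13 + 1)) = 13*(-118 + 14) = 13*(-104) = -1352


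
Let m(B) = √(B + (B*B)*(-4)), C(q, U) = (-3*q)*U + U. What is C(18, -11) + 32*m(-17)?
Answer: 583 + 32*I*√1173 ≈ 583.0 + 1096.0*I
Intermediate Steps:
C(q, U) = U - 3*U*q (C(q, U) = -3*U*q + U = U - 3*U*q)
m(B) = √(B - 4*B²) (m(B) = √(B + B²*(-4)) = √(B - 4*B²))
C(18, -11) + 32*m(-17) = -11*(1 - 3*18) + 32*√(-17*(1 - 4*(-17))) = -11*(1 - 54) + 32*√(-17*(1 + 68)) = -11*(-53) + 32*√(-17*69) = 583 + 32*√(-1173) = 583 + 32*(I*√1173) = 583 + 32*I*√1173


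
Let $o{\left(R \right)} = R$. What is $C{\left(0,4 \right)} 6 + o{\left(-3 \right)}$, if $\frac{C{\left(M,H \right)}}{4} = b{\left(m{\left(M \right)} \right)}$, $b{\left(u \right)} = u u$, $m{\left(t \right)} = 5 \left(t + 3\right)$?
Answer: $5397$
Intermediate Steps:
$m{\left(t \right)} = 15 + 5 t$ ($m{\left(t \right)} = 5 \left(3 + t\right) = 15 + 5 t$)
$b{\left(u \right)} = u^{2}$
$C{\left(M,H \right)} = 4 \left(15 + 5 M\right)^{2}$
$C{\left(0,4 \right)} 6 + o{\left(-3 \right)} = 100 \left(3 + 0\right)^{2} \cdot 6 - 3 = 100 \cdot 3^{2} \cdot 6 - 3 = 100 \cdot 9 \cdot 6 - 3 = 900 \cdot 6 - 3 = 5400 - 3 = 5397$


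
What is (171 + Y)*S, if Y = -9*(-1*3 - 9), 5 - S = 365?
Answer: -100440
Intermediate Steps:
S = -360 (S = 5 - 1*365 = 5 - 365 = -360)
Y = 108 (Y = -9*(-3 - 9) = -9*(-12) = 108)
(171 + Y)*S = (171 + 108)*(-360) = 279*(-360) = -100440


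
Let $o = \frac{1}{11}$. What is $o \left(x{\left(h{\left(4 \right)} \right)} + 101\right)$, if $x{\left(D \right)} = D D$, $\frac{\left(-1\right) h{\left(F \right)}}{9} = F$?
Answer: $127$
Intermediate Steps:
$h{\left(F \right)} = - 9 F$
$x{\left(D \right)} = D^{2}$
$o = \frac{1}{11} \approx 0.090909$
$o \left(x{\left(h{\left(4 \right)} \right)} + 101\right) = \frac{\left(\left(-9\right) 4\right)^{2} + 101}{11} = \frac{\left(-36\right)^{2} + 101}{11} = \frac{1296 + 101}{11} = \frac{1}{11} \cdot 1397 = 127$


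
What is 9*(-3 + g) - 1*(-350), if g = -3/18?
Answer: 643/2 ≈ 321.50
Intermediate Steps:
g = -⅙ (g = -3*1/18 = -⅙ ≈ -0.16667)
9*(-3 + g) - 1*(-350) = 9*(-3 - ⅙) - 1*(-350) = 9*(-19/6) + 350 = -57/2 + 350 = 643/2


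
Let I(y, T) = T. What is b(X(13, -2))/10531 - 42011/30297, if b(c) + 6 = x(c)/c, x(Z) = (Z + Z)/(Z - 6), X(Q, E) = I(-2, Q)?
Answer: -3098136767/2233403949 ≈ -1.3872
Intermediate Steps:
X(Q, E) = Q
x(Z) = 2*Z/(-6 + Z) (x(Z) = (2*Z)/(-6 + Z) = 2*Z/(-6 + Z))
b(c) = -6 + 2/(-6 + c) (b(c) = -6 + (2*c/(-6 + c))/c = -6 + 2/(-6 + c))
b(X(13, -2))/10531 - 42011/30297 = (2*(19 - 3*13)/(-6 + 13))/10531 - 42011/30297 = (2*(19 - 39)/7)*(1/10531) - 42011*1/30297 = (2*(1/7)*(-20))*(1/10531) - 42011/30297 = -40/7*1/10531 - 42011/30297 = -40/73717 - 42011/30297 = -3098136767/2233403949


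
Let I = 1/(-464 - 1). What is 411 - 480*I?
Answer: 12773/31 ≈ 412.03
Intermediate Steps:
I = -1/465 (I = 1/(-465) = -1/465 ≈ -0.0021505)
411 - 480*I = 411 - 480*(-1/465) = 411 + 32/31 = 12773/31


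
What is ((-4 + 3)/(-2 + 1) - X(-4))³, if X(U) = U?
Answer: 125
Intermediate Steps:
((-4 + 3)/(-2 + 1) - X(-4))³ = ((-4 + 3)/(-2 + 1) - 1*(-4))³ = (-1/(-1) + 4)³ = (-1*(-1) + 4)³ = (1 + 4)³ = 5³ = 125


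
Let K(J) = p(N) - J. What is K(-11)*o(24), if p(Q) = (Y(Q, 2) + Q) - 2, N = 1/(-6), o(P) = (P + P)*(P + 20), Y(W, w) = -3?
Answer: 12320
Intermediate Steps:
o(P) = 2*P*(20 + P) (o(P) = (2*P)*(20 + P) = 2*P*(20 + P))
N = -⅙ ≈ -0.16667
p(Q) = -5 + Q (p(Q) = (-3 + Q) - 2 = -5 + Q)
K(J) = -31/6 - J (K(J) = (-5 - ⅙) - J = -31/6 - J)
K(-11)*o(24) = (-31/6 - 1*(-11))*(2*24*(20 + 24)) = (-31/6 + 11)*(2*24*44) = (35/6)*2112 = 12320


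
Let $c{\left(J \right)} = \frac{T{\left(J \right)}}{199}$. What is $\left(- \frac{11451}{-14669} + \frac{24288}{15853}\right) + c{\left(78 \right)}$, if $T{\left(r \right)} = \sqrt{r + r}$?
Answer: $\frac{537813375}{232547657} + \frac{2 \sqrt{39}}{199} \approx 2.3755$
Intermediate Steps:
$T{\left(r \right)} = \sqrt{2} \sqrt{r}$ ($T{\left(r \right)} = \sqrt{2 r} = \sqrt{2} \sqrt{r}$)
$c{\left(J \right)} = \frac{\sqrt{2} \sqrt{J}}{199}$
$\left(- \frac{11451}{-14669} + \frac{24288}{15853}\right) + c{\left(78 \right)} = \left(- \frac{11451}{-14669} + \frac{24288}{15853}\right) + \frac{\sqrt{2} \sqrt{78}}{199} = \left(\left(-11451\right) \left(- \frac{1}{14669}\right) + 24288 \cdot \frac{1}{15853}\right) + \frac{2 \sqrt{39}}{199} = \left(\frac{11451}{14669} + \frac{24288}{15853}\right) + \frac{2 \sqrt{39}}{199} = \frac{537813375}{232547657} + \frac{2 \sqrt{39}}{199}$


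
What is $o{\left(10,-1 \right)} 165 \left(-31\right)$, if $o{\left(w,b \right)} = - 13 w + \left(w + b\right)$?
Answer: $618915$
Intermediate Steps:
$o{\left(w,b \right)} = b - 12 w$ ($o{\left(w,b \right)} = - 13 w + \left(b + w\right) = b - 12 w$)
$o{\left(10,-1 \right)} 165 \left(-31\right) = \left(-1 - 120\right) 165 \left(-31\right) = \left(-121\right) 165 \left(-31\right) = \left(-19965\right) \left(-31\right) = 618915$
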